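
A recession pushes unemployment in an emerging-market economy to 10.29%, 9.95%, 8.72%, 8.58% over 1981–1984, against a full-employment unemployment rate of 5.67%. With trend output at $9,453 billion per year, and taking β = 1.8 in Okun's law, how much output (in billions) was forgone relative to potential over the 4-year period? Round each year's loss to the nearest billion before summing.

$2,528 billion

Year 1981: gap = -1.8 × (10.29 - 5.67) = -8.316%, loss ≈ 9453 × 8.316/100 ≈ 786.
Year 1982: gap = -1.8 × (9.95 - 5.67) = -7.704%, loss ≈ 9453 × 7.704/100 ≈ 728.
Year 1983: gap = -1.8 × (8.72 - 5.67) = -5.49%, loss ≈ 9453 × 5.49/100 ≈ 519.
Year 1984: gap = -1.8 × (8.58 - 5.67) = -5.238%, loss ≈ 9453 × 5.238/100 ≈ 495.
Total lost output = 786 + 728 + 519 + 495 = 2528 billion.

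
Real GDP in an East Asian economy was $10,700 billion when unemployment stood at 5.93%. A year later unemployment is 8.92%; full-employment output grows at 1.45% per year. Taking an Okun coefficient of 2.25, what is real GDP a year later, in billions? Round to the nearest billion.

$10,135 billion

Δu = 8.92 - 5.93 = 2.99 points.
Okun's law (growth form): g_Y = g_Y* - β × Δu = 1.45 - 2.25 × (2.99) = 1.45 - 6.7275 = -5.2775%.
Real GDP in the next year = 10700 × (1 - 5.2775/100) = 10700 × 0.947225 ≈ 10135 billion.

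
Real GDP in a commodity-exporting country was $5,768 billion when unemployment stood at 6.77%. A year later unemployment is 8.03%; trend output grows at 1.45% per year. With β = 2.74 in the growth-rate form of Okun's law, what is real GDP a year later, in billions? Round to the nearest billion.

$5,653 billion

Δu = 8.03 - 6.77 = 1.26 points.
Okun's law (growth form): g_Y = g_Y* - β × Δu = 1.45 - 2.74 × (1.26) = 1.45 - 3.4524 = -2.0024%.
Real GDP in the next year = 5768 × (1 - 2.0024/100) = 5768 × 0.979976 ≈ 5653 billion.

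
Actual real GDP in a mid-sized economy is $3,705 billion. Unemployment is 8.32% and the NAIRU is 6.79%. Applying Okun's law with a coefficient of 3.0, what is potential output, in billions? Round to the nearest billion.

$3,883 billion

Unemployment gap = 8.32 - 6.79 = 1.53 points, so output gap = -3 × 1.53 = -4.59%.
Since Y = Y* × (1 + gap/100), Y* = 3705/0.9541 ≈ 3883 billion.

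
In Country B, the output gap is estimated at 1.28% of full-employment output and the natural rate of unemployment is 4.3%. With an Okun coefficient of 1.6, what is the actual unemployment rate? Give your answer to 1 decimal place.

3.5%

From Okun's law, u - u* = -(output gap)/β = -(1.28)/1.6 = -0.8 points.
So u = 4.3 - 0.8 = 3.5%.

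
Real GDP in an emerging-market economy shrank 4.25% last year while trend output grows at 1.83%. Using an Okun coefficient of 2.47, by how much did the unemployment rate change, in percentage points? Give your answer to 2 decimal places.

Growth-rate Okun's law: g_Y = g_Y* - β × Δu, so Δu = (g_Y* - g_Y)/β.
Δu = (1.83 + 4.25)/2.47 = 6.08/2.47 = 2.46 percentage points.

2.46 percentage points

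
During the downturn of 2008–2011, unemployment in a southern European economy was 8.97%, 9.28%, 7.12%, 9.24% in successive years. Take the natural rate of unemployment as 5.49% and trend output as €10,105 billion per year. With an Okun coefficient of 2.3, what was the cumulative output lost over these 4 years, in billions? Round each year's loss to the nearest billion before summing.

Year 2008: gap = -2.3 × (8.97 - 5.49) = -8.004%, loss ≈ 10105 × 8.004/100 ≈ 809.
Year 2009: gap = -2.3 × (9.28 - 5.49) = -8.717%, loss ≈ 10105 × 8.717/100 ≈ 881.
Year 2010: gap = -2.3 × (7.12 - 5.49) = -3.749%, loss ≈ 10105 × 3.749/100 ≈ 379.
Year 2011: gap = -2.3 × (9.24 - 5.49) = -8.625%, loss ≈ 10105 × 8.625/100 ≈ 872.
Total lost output = 809 + 881 + 379 + 872 = 2941 billion.

€2,941 billion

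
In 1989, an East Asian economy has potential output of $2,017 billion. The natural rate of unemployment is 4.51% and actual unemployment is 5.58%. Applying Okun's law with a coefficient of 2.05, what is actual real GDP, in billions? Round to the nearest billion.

Unemployment gap = 5.58 - 4.51 = 1.07 points, so the output gap is -2.05 × 1.07 = -2.1935%.
Actual GDP = 2017 × (1 - 2.1935/100) = 2017 × 0.978065 ≈ 1973 billion.

$1,973 billion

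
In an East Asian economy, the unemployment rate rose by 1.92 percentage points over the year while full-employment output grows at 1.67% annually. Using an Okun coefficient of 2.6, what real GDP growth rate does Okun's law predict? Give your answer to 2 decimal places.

Growth-rate Okun's law: g_Y = g_Y* - β × Δu.
g_Y = 1.67 - 2.6 × (1.92) = 1.67 - 4.992 = -3.322%, i.e. -3.32% to 2 d.p.

-3.32%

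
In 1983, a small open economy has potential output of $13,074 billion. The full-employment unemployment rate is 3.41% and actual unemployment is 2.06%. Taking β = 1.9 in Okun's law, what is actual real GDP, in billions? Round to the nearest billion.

$13,409 billion

Unemployment gap = 2.06 - 3.41 = -1.35 points, so the output gap is -1.9 × (-1.35) = 2.565%.
Actual GDP = 13074 × (1 + 2.565/100) = 13074 × 1.02565 ≈ 13409 billion.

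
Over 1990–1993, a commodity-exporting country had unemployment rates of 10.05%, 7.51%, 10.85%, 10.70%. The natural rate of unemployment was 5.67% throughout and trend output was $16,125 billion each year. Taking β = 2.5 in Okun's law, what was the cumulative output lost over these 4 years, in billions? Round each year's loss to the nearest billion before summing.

Year 1990: gap = -2.5 × (10.05 - 5.67) = -10.95%, loss ≈ 16125 × 10.95/100 ≈ 1766.
Year 1991: gap = -2.5 × (7.51 - 5.67) = -4.6%, loss ≈ 16125 × 4.6/100 ≈ 742.
Year 1992: gap = -2.5 × (10.85 - 5.67) = -12.95%, loss ≈ 16125 × 12.95/100 ≈ 2088.
Year 1993: gap = -2.5 × (10.7 - 5.67) = -12.575%, loss ≈ 16125 × 12.575/100 ≈ 2028.
Total lost output = 1766 + 742 + 2088 + 2028 = 6624 billion.

$6,624 billion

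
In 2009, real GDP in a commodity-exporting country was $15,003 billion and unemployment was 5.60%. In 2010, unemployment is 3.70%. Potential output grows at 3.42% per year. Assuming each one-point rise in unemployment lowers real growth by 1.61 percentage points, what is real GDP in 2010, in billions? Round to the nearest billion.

$15,975 billion

Δu = 3.7 - 5.6 = -1.9 points.
Okun's law (growth form): g_Y = g_Y* - β × Δu = 3.42 - 1.61 × (-1.90) = 3.42 + 3.059 = 6.479%.
Real GDP in the next year = 15003 × (1 + 6.479/100) = 15003 × 1.06479 ≈ 15975 billion.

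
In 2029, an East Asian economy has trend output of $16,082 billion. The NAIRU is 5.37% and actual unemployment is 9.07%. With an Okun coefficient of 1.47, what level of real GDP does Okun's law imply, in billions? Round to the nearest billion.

Unemployment gap = 9.07 - 5.37 = 3.7 points, so the output gap is -1.47 × 3.7 = -5.439%.
Actual GDP = 16082 × (1 - 5.439/100) = 16082 × 0.94561 ≈ 15207 billion.

$15,207 billion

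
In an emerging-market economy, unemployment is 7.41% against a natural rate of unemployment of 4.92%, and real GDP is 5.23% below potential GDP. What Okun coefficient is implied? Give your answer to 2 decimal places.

Okun's law: output gap = -β × (u - u*).
-5.23 = -β × (7.41 - 4.92) = -β × 2.49, so β = 5.23/2.49 = 2.10.

β ≈ 2.10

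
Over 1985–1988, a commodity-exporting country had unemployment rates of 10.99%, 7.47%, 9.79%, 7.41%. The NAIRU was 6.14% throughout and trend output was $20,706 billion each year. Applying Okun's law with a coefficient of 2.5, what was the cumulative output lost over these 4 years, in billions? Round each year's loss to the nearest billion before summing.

Year 1985: gap = -2.5 × (10.99 - 6.14) = -12.125%, loss ≈ 20706 × 12.125/100 ≈ 2511.
Year 1986: gap = -2.5 × (7.47 - 6.14) = -3.325%, loss ≈ 20706 × 3.325/100 ≈ 688.
Year 1987: gap = -2.5 × (9.79 - 6.14) = -9.125%, loss ≈ 20706 × 9.125/100 ≈ 1889.
Year 1988: gap = -2.5 × (7.41 - 6.14) = -3.175%, loss ≈ 20706 × 3.175/100 ≈ 657.
Total lost output = 2511 + 688 + 1889 + 657 = 5745 billion.

$5,745 billion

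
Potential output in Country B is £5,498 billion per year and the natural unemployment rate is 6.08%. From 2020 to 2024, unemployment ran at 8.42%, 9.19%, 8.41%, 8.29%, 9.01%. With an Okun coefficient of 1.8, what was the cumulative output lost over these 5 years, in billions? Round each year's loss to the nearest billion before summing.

£1,280 billion

Year 2020: gap = -1.8 × (8.42 - 6.08) = -4.212%, loss ≈ 5498 × 4.212/100 ≈ 232.
Year 2021: gap = -1.8 × (9.19 - 6.08) = -5.598%, loss ≈ 5498 × 5.598/100 ≈ 308.
Year 2022: gap = -1.8 × (8.41 - 6.08) = -4.194%, loss ≈ 5498 × 4.194/100 ≈ 231.
Year 2023: gap = -1.8 × (8.29 - 6.08) = -3.978%, loss ≈ 5498 × 3.978/100 ≈ 219.
Year 2024: gap = -1.8 × (9.01 - 6.08) = -5.274%, loss ≈ 5498 × 5.274/100 ≈ 290.
Total lost output = 232 + 308 + 231 + 219 + 290 = 1280 billion.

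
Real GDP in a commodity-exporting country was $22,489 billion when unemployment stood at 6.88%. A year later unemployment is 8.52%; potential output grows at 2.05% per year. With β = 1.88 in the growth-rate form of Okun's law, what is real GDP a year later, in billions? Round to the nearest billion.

Δu = 8.52 - 6.88 = 1.64 points.
Okun's law (growth form): g_Y = g_Y* - β × Δu = 2.05 - 1.88 × (1.64) = 2.05 - 3.0832 = -1.0332%.
Real GDP in the next year = 22489 × (1 - 1.0332/100) = 22489 × 0.989668 ≈ 22257 billion.

$22,257 billion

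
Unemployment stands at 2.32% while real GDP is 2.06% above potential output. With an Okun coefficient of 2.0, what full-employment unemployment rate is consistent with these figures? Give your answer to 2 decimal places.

From Okun's law, u - u* = -(output gap)/β = -(2.06)/2.0 = -1.03 points.
So u* = 2.32 + 1.03 = 3.35%.

3.35%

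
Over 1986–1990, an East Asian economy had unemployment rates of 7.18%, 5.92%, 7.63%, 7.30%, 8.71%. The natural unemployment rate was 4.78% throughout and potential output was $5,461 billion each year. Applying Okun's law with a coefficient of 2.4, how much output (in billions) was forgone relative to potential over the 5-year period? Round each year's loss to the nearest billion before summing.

$1,683 billion

Year 1986: gap = -2.4 × (7.18 - 4.78) = -5.76%, loss ≈ 5461 × 5.76/100 ≈ 315.
Year 1987: gap = -2.4 × (5.92 - 4.78) = -2.736%, loss ≈ 5461 × 2.736/100 ≈ 149.
Year 1988: gap = -2.4 × (7.63 - 4.78) = -6.84%, loss ≈ 5461 × 6.84/100 ≈ 374.
Year 1989: gap = -2.4 × (7.3 - 4.78) = -6.048%, loss ≈ 5461 × 6.048/100 ≈ 330.
Year 1990: gap = -2.4 × (8.71 - 4.78) = -9.432%, loss ≈ 5461 × 9.432/100 ≈ 515.
Total lost output = 315 + 149 + 374 + 330 + 515 = 1683 billion.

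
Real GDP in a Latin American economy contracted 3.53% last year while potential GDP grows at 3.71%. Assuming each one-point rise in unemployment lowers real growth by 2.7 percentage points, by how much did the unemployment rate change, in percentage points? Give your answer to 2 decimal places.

2.68 percentage points

Growth-rate Okun's law: g_Y = g_Y* - β × Δu, so Δu = (g_Y* - g_Y)/β.
Δu = (3.71 + 3.53)/2.7 = 7.24/2.7 = 2.68 percentage points.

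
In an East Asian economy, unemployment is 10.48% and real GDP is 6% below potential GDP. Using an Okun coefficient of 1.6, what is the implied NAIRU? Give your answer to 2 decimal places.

6.73%

From Okun's law, u - u* = -(output gap)/β = -(-6)/1.6 = 3.75 points.
So u* = 10.48 - 3.75 = 6.73%.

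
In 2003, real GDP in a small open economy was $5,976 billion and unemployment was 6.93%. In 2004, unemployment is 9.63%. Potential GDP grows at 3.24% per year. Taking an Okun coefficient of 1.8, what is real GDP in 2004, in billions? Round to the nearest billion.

Δu = 9.63 - 6.93 = 2.7 points.
Okun's law (growth form): g_Y = g_Y* - β × Δu = 3.24 - 1.8 × (2.70) = 3.24 - 4.86 = -1.62%.
Real GDP in the next year = 5976 × (1 - 1.62/100) = 5976 × 0.9838 ≈ 5879 billion.

$5,879 billion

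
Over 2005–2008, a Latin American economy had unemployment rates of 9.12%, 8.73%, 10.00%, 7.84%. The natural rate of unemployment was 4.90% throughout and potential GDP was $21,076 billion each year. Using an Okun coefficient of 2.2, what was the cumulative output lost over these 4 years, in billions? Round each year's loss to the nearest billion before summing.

$7,461 billion

Year 2005: gap = -2.2 × (9.12 - 4.9) = -9.284%, loss ≈ 21076 × 9.284/100 ≈ 1957.
Year 2006: gap = -2.2 × (8.73 - 4.9) = -8.426%, loss ≈ 21076 × 8.426/100 ≈ 1776.
Year 2007: gap = -2.2 × (10 - 4.9) = -11.22%, loss ≈ 21076 × 11.22/100 ≈ 2365.
Year 2008: gap = -2.2 × (7.84 - 4.9) = -6.468%, loss ≈ 21076 × 6.468/100 ≈ 1363.
Total lost output = 1957 + 1776 + 2365 + 1363 = 7461 billion.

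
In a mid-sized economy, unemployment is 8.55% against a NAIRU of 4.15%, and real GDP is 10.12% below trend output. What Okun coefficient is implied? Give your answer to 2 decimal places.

β ≈ 2.30

Okun's law: output gap = -β × (u - u*).
-10.12 = -β × (8.55 - 4.15) = -β × 4.4, so β = 10.12/4.4 = 2.30.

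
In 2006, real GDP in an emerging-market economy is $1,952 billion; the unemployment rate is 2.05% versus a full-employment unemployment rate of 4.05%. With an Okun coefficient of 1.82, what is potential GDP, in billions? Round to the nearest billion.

$1,883 billion

Unemployment gap = 2.05 - 4.05 = -2 points, so output gap = -1.82 × (-2) = 3.64%.
Since Y = Y* × (1 + gap/100), Y* = 1952/1.0364 ≈ 1883 billion.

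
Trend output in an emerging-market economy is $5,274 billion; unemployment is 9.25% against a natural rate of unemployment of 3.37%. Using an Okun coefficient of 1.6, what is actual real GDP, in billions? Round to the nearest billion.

$4,778 billion

Unemployment gap = 9.25 - 3.37 = 5.88 points, so the output gap is -1.6 × 5.88 = -9.408%.
Actual GDP = 5274 × (1 - 9.408/100) = 5274 × 0.90592 ≈ 4778 billion.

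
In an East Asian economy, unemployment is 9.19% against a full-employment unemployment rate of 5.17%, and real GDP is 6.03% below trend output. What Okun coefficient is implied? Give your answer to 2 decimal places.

Okun's law: output gap = -β × (u - u*).
-6.03 = -β × (9.19 - 5.17) = -β × 4.02, so β = 6.03/4.02 = 1.50.

β ≈ 1.50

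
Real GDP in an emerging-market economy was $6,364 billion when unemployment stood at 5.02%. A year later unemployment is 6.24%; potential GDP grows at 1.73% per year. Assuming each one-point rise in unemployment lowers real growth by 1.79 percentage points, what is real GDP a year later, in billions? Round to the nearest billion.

$6,335 billion

Δu = 6.24 - 5.02 = 1.22 points.
Okun's law (growth form): g_Y = g_Y* - β × Δu = 1.73 - 1.79 × (1.22) = 1.73 - 2.1838 = -0.4538%.
Real GDP in the next year = 6364 × (1 - 0.4538/100) = 6364 × 0.995462 ≈ 6335 billion.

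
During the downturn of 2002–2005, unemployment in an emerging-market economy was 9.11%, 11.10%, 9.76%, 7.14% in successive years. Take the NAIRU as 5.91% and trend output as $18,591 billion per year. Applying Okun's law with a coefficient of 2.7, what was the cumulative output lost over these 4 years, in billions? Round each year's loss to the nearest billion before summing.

$6,761 billion

Year 2002: gap = -2.7 × (9.11 - 5.91) = -8.64%, loss ≈ 18591 × 8.64/100 ≈ 1606.
Year 2003: gap = -2.7 × (11.1 - 5.91) = -14.013%, loss ≈ 18591 × 14.013/100 ≈ 2605.
Year 2004: gap = -2.7 × (9.76 - 5.91) = -10.395%, loss ≈ 18591 × 10.395/100 ≈ 1933.
Year 2005: gap = -2.7 × (7.14 - 5.91) = -3.321%, loss ≈ 18591 × 3.321/100 ≈ 617.
Total lost output = 1606 + 2605 + 1933 + 617 = 6761 billion.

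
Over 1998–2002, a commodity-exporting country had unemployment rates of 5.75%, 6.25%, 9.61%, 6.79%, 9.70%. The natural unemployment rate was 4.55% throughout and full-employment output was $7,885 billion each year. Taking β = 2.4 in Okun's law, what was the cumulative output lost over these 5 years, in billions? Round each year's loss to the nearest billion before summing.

Year 1998: gap = -2.4 × (5.75 - 4.55) = -2.88%, loss ≈ 7885 × 2.88/100 ≈ 227.
Year 1999: gap = -2.4 × (6.25 - 4.55) = -4.08%, loss ≈ 7885 × 4.08/100 ≈ 322.
Year 2000: gap = -2.4 × (9.61 - 4.55) = -12.144%, loss ≈ 7885 × 12.144/100 ≈ 958.
Year 2001: gap = -2.4 × (6.79 - 4.55) = -5.376%, loss ≈ 7885 × 5.376/100 ≈ 424.
Year 2002: gap = -2.4 × (9.7 - 4.55) = -12.36%, loss ≈ 7885 × 12.36/100 ≈ 975.
Total lost output = 227 + 322 + 958 + 424 + 975 = 2906 billion.

$2,906 billion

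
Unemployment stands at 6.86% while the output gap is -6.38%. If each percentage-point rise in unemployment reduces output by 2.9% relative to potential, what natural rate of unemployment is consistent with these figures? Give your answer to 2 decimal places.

From Okun's law, u - u* = -(output gap)/β = -(-6.38)/2.9 = 2.2 points.
So u* = 6.86 - 2.2 = 4.66%.

4.66%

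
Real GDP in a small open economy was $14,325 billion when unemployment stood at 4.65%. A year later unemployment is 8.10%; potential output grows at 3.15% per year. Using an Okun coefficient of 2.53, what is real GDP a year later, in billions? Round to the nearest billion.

$13,526 billion

Δu = 8.1 - 4.65 = 3.45 points.
Okun's law (growth form): g_Y = g_Y* - β × Δu = 3.15 - 2.53 × (3.45) = 3.15 - 8.7285 = -5.5785%.
Real GDP in the next year = 14325 × (1 - 5.5785/100) = 14325 × 0.944215 ≈ 13526 billion.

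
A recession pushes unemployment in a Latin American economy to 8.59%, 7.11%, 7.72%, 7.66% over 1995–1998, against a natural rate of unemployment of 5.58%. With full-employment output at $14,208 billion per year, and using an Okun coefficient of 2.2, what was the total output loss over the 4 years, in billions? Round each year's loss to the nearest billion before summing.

Year 1995: gap = -2.2 × (8.59 - 5.58) = -6.622%, loss ≈ 14208 × 6.622/100 ≈ 941.
Year 1996: gap = -2.2 × (7.11 - 5.58) = -3.366%, loss ≈ 14208 × 3.366/100 ≈ 478.
Year 1997: gap = -2.2 × (7.72 - 5.58) = -4.708%, loss ≈ 14208 × 4.708/100 ≈ 669.
Year 1998: gap = -2.2 × (7.66 - 5.58) = -4.576%, loss ≈ 14208 × 4.576/100 ≈ 650.
Total lost output = 941 + 478 + 669 + 650 = 2738 billion.

$2,738 billion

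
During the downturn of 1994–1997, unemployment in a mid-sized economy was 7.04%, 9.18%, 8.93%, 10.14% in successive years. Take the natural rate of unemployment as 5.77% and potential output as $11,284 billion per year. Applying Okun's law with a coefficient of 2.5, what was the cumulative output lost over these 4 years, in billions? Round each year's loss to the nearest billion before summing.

$3,444 billion

Year 1994: gap = -2.5 × (7.04 - 5.77) = -3.175%, loss ≈ 11284 × 3.175/100 ≈ 358.
Year 1995: gap = -2.5 × (9.18 - 5.77) = -8.525%, loss ≈ 11284 × 8.525/100 ≈ 962.
Year 1996: gap = -2.5 × (8.93 - 5.77) = -7.9%, loss ≈ 11284 × 7.9/100 ≈ 891.
Year 1997: gap = -2.5 × (10.14 - 5.77) = -10.925%, loss ≈ 11284 × 10.925/100 ≈ 1233.
Total lost output = 358 + 962 + 891 + 1233 = 3444 billion.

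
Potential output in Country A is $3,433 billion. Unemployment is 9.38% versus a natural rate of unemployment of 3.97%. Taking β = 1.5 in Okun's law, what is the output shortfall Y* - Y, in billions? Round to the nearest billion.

Output gap = -1.5 × (9.38 - 3.97) = -1.5 × 5.41 = -8.115%.
Actual GDP ≈ 3433 × 0.91885 ≈ 3154 billion, so the shortfall is 3433 - 3154 = 279 billion.

$279 billion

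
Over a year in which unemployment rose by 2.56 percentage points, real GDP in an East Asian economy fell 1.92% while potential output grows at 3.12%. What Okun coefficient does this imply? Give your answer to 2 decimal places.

β ≈ 1.97

Growth form: g_Y = g_Y* - β × Δu, so β = (g_Y* - g_Y)/Δu.
β = (3.12 + 1.92)/2.56 = 5.04/2.56 = 1.97.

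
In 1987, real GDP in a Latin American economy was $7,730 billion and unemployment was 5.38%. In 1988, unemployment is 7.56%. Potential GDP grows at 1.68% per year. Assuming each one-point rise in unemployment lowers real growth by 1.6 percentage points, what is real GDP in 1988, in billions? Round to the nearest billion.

Δu = 7.56 - 5.38 = 2.18 points.
Okun's law (growth form): g_Y = g_Y* - β × Δu = 1.68 - 1.6 × (2.18) = 1.68 - 3.488 = -1.808%.
Real GDP in the next year = 7730 × (1 - 1.808/100) = 7730 × 0.98192 ≈ 7590 billion.

$7,590 billion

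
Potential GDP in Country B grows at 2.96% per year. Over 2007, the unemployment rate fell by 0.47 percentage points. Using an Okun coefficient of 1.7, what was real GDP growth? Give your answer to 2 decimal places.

Growth-rate Okun's law: g_Y = g_Y* - β × Δu.
g_Y = 2.96 - 1.7 × (-0.47) = 2.96 + 0.799 = 3.759%, i.e. 3.76% to 2 d.p.

3.76%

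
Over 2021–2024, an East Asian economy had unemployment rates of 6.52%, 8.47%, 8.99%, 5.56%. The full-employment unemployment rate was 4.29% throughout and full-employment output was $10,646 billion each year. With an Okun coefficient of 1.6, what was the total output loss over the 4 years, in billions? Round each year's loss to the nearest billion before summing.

$2,109 billion

Year 2021: gap = -1.6 × (6.52 - 4.29) = -3.568%, loss ≈ 10646 × 3.568/100 ≈ 380.
Year 2022: gap = -1.6 × (8.47 - 4.29) = -6.688%, loss ≈ 10646 × 6.688/100 ≈ 712.
Year 2023: gap = -1.6 × (8.99 - 4.29) = -7.52%, loss ≈ 10646 × 7.52/100 ≈ 801.
Year 2024: gap = -1.6 × (5.56 - 4.29) = -2.032%, loss ≈ 10646 × 2.032/100 ≈ 216.
Total lost output = 380 + 712 + 801 + 216 = 2109 billion.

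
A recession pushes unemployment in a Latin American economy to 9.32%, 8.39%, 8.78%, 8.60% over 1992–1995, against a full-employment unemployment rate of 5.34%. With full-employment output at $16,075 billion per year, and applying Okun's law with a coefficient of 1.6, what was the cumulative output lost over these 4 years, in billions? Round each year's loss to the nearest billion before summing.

$3,531 billion

Year 1992: gap = -1.6 × (9.32 - 5.34) = -6.368%, loss ≈ 16075 × 6.368/100 ≈ 1024.
Year 1993: gap = -1.6 × (8.39 - 5.34) = -4.88%, loss ≈ 16075 × 4.88/100 ≈ 784.
Year 1994: gap = -1.6 × (8.78 - 5.34) = -5.504%, loss ≈ 16075 × 5.504/100 ≈ 885.
Year 1995: gap = -1.6 × (8.6 - 5.34) = -5.216%, loss ≈ 16075 × 5.216/100 ≈ 838.
Total lost output = 1024 + 784 + 885 + 838 = 3531 billion.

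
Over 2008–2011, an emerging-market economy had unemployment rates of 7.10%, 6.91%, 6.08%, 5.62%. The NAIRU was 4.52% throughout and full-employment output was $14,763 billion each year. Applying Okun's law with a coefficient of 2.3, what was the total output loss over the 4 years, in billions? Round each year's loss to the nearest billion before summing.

Year 2008: gap = -2.3 × (7.1 - 4.52) = -5.934%, loss ≈ 14763 × 5.934/100 ≈ 876.
Year 2009: gap = -2.3 × (6.91 - 4.52) = -5.497%, loss ≈ 14763 × 5.497/100 ≈ 812.
Year 2010: gap = -2.3 × (6.08 - 4.52) = -3.588%, loss ≈ 14763 × 3.588/100 ≈ 530.
Year 2011: gap = -2.3 × (5.62 - 4.52) = -2.53%, loss ≈ 14763 × 2.53/100 ≈ 374.
Total lost output = 876 + 812 + 530 + 374 = 2592 billion.

$2,592 billion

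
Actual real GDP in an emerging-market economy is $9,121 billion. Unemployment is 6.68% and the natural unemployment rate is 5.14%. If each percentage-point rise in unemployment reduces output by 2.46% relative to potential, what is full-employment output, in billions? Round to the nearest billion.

$9,480 billion

Unemployment gap = 6.68 - 5.14 = 1.54 points, so output gap = -2.46 × 1.54 = -3.7884%.
Since Y = Y* × (1 + gap/100), Y* = 9121/0.962116 ≈ 9480 billion.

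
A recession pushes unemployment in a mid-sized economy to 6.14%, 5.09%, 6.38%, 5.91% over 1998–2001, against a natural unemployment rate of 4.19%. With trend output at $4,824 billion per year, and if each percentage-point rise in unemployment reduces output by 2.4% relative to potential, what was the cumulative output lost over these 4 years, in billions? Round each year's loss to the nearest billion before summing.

$783 billion

Year 1998: gap = -2.4 × (6.14 - 4.19) = -4.68%, loss ≈ 4824 × 4.68/100 ≈ 226.
Year 1999: gap = -2.4 × (5.09 - 4.19) = -2.16%, loss ≈ 4824 × 2.16/100 ≈ 104.
Year 2000: gap = -2.4 × (6.38 - 4.19) = -5.256%, loss ≈ 4824 × 5.256/100 ≈ 254.
Year 2001: gap = -2.4 × (5.91 - 4.19) = -4.128%, loss ≈ 4824 × 4.128/100 ≈ 199.
Total lost output = 226 + 104 + 254 + 199 = 783 billion.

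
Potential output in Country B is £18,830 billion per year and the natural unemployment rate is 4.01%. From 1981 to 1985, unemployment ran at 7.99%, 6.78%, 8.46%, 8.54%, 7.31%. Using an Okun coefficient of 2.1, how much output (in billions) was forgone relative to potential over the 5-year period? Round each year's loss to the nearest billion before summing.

Year 1981: gap = -2.1 × (7.99 - 4.01) = -8.358%, loss ≈ 18830 × 8.358/100 ≈ 1574.
Year 1982: gap = -2.1 × (6.78 - 4.01) = -5.817%, loss ≈ 18830 × 5.817/100 ≈ 1095.
Year 1983: gap = -2.1 × (8.46 - 4.01) = -9.345%, loss ≈ 18830 × 9.345/100 ≈ 1760.
Year 1984: gap = -2.1 × (8.54 - 4.01) = -9.513%, loss ≈ 18830 × 9.513/100 ≈ 1791.
Year 1985: gap = -2.1 × (7.31 - 4.01) = -6.93%, loss ≈ 18830 × 6.93/100 ≈ 1305.
Total lost output = 1574 + 1095 + 1760 + 1791 + 1305 = 7525 billion.

£7,525 billion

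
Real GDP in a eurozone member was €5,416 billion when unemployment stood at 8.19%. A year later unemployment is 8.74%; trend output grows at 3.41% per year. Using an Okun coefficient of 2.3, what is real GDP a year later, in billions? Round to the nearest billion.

Δu = 8.74 - 8.19 = 0.55 points.
Okun's law (growth form): g_Y = g_Y* - β × Δu = 3.41 - 2.3 × (0.55) = 3.41 - 1.265 = 2.145%.
Real GDP in the next year = 5416 × (1 + 2.145/100) = 5416 × 1.02145 ≈ 5532 billion.

€5,532 billion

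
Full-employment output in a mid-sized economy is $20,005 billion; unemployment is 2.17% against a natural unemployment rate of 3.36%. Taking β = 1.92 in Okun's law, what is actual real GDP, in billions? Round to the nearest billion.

Unemployment gap = 2.17 - 3.36 = -1.19 points, so the output gap is -1.92 × (-1.19) = 2.2848%.
Actual GDP = 20005 × (1 + 2.2848/100) = 20005 × 1.022848 ≈ 20462 billion.

$20,462 billion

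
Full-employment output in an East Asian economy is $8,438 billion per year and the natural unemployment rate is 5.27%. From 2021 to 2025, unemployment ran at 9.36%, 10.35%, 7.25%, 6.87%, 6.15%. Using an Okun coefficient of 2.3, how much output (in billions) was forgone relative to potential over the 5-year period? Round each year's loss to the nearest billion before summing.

Year 2021: gap = -2.3 × (9.36 - 5.27) = -9.407%, loss ≈ 8438 × 9.407/100 ≈ 794.
Year 2022: gap = -2.3 × (10.35 - 5.27) = -11.684%, loss ≈ 8438 × 11.684/100 ≈ 986.
Year 2023: gap = -2.3 × (7.25 - 5.27) = -4.554%, loss ≈ 8438 × 4.554/100 ≈ 384.
Year 2024: gap = -2.3 × (6.87 - 5.27) = -3.68%, loss ≈ 8438 × 3.68/100 ≈ 311.
Year 2025: gap = -2.3 × (6.15 - 5.27) = -2.024%, loss ≈ 8438 × 2.024/100 ≈ 171.
Total lost output = 794 + 986 + 384 + 311 + 171 = 2646 billion.

$2,646 billion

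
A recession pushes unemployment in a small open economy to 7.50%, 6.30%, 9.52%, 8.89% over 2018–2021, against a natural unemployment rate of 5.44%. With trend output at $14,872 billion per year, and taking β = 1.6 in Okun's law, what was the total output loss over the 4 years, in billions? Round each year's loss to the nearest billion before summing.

Year 2018: gap = -1.6 × (7.5 - 5.44) = -3.296%, loss ≈ 14872 × 3.296/100 ≈ 490.
Year 2019: gap = -1.6 × (6.3 - 5.44) = -1.376%, loss ≈ 14872 × 1.376/100 ≈ 205.
Year 2020: gap = -1.6 × (9.52 - 5.44) = -6.528%, loss ≈ 14872 × 6.528/100 ≈ 971.
Year 2021: gap = -1.6 × (8.89 - 5.44) = -5.52%, loss ≈ 14872 × 5.52/100 ≈ 821.
Total lost output = 490 + 205 + 971 + 821 = 2487 billion.

$2,487 billion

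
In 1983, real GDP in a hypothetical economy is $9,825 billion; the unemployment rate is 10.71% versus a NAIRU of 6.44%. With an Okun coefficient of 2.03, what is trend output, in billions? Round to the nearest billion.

$10,757 billion

Unemployment gap = 10.71 - 6.44 = 4.27 points, so output gap = -2.03 × 4.27 = -8.6681%.
Since Y = Y* × (1 + gap/100), Y* = 9825/0.913319 ≈ 10757 billion.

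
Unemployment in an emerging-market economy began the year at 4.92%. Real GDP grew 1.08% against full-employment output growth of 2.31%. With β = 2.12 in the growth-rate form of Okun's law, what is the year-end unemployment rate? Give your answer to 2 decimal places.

Growth-rate Okun's law: g_Y = g_Y* - β × Δu, so Δu = (g_Y* - g_Y)/β.
Δu = (2.31 - 1.08)/2.12 = 1.23/2.12 = 0.58 percentage points.
Year-end unemployment = 4.92 + 0.58 = 5.50%.

5.50%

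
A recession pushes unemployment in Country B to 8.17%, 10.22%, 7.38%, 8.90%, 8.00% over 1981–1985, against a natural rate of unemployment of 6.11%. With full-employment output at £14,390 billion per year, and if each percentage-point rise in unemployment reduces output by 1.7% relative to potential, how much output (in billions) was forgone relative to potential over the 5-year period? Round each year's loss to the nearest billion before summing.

Year 1981: gap = -1.7 × (8.17 - 6.11) = -3.502%, loss ≈ 14390 × 3.502/100 ≈ 504.
Year 1982: gap = -1.7 × (10.22 - 6.11) = -6.987%, loss ≈ 14390 × 6.987/100 ≈ 1005.
Year 1983: gap = -1.7 × (7.38 - 6.11) = -2.159%, loss ≈ 14390 × 2.159/100 ≈ 311.
Year 1984: gap = -1.7 × (8.9 - 6.11) = -4.743%, loss ≈ 14390 × 4.743/100 ≈ 683.
Year 1985: gap = -1.7 × (8 - 6.11) = -3.213%, loss ≈ 14390 × 3.213/100 ≈ 462.
Total lost output = 504 + 1005 + 311 + 683 + 462 = 2965 billion.

£2,965 billion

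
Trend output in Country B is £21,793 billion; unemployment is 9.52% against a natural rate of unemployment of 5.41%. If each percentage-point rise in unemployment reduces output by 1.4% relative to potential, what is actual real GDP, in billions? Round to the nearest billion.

£20,539 billion

Unemployment gap = 9.52 - 5.41 = 4.11 points, so the output gap is -1.4 × 4.11 = -5.754%.
Actual GDP = 21793 × (1 - 5.754/100) = 21793 × 0.94246 ≈ 20539 billion.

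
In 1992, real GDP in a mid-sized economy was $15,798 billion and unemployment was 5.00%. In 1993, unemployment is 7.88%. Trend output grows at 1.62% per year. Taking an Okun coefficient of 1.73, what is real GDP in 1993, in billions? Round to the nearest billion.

Δu = 7.88 - 5 = 2.88 points.
Okun's law (growth form): g_Y = g_Y* - β × Δu = 1.62 - 1.73 × (2.88) = 1.62 - 4.9824 = -3.3624%.
Real GDP in the next year = 15798 × (1 - 3.3624/100) = 15798 × 0.966376 ≈ 15267 billion.

$15,267 billion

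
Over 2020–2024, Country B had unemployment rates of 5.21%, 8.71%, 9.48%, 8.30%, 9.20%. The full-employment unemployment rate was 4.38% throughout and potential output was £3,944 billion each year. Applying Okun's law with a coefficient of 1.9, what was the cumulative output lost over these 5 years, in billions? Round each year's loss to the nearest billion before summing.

£1,423 billion

Year 2020: gap = -1.9 × (5.21 - 4.38) = -1.577%, loss ≈ 3944 × 1.577/100 ≈ 62.
Year 2021: gap = -1.9 × (8.71 - 4.38) = -8.227%, loss ≈ 3944 × 8.227/100 ≈ 324.
Year 2022: gap = -1.9 × (9.48 - 4.38) = -9.69%, loss ≈ 3944 × 9.69/100 ≈ 382.
Year 2023: gap = -1.9 × (8.3 - 4.38) = -7.448%, loss ≈ 3944 × 7.448/100 ≈ 294.
Year 2024: gap = -1.9 × (9.2 - 4.38) = -9.158%, loss ≈ 3944 × 9.158/100 ≈ 361.
Total lost output = 62 + 324 + 382 + 294 + 361 = 1423 billion.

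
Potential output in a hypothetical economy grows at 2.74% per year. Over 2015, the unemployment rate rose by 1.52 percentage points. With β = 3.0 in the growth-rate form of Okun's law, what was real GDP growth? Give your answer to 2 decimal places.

Growth-rate Okun's law: g_Y = g_Y* - β × Δu.
g_Y = 2.74 - 3.0 × (1.52) = 2.74 - 4.56 = -1.82%, i.e. -1.82% to 2 d.p.

-1.82%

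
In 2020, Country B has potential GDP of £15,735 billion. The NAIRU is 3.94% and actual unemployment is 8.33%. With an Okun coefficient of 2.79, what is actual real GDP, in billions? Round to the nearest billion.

Unemployment gap = 8.33 - 3.94 = 4.39 points, so the output gap is -2.79 × 4.39 = -12.2481%.
Actual GDP = 15735 × (1 - 12.2481/100) = 15735 × 0.877519 ≈ 13808 billion.

£13,808 billion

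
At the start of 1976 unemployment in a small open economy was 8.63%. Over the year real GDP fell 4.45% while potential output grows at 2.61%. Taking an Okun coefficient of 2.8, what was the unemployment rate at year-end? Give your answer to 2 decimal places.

11.15%

Growth-rate Okun's law: g_Y = g_Y* - β × Δu, so Δu = (g_Y* - g_Y)/β.
Δu = (2.61 + 4.45)/2.8 = 7.06/2.8 = 2.52 percentage points.
Year-end unemployment = 8.63 + 2.52 = 11.15%.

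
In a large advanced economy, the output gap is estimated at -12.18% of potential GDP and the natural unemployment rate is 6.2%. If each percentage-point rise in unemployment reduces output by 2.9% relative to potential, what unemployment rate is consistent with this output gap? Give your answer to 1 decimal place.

From Okun's law, u - u* = -(output gap)/β = -(-12.18)/2.9 = 4.2 points.
So u = 6.2 + 4.2 = 10.4%.

10.4%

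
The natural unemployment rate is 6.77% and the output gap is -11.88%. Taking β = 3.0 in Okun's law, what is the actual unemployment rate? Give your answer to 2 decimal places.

From Okun's law, u - u* = -(output gap)/β = -(-11.88)/3.0 = 3.96 points.
So u = 6.77 + 3.96 = 10.73%.

10.73%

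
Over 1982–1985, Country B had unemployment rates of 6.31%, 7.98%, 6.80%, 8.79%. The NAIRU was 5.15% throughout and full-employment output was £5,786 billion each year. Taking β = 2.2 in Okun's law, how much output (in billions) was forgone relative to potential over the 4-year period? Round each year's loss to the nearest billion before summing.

Year 1982: gap = -2.2 × (6.31 - 5.15) = -2.552%, loss ≈ 5786 × 2.552/100 ≈ 148.
Year 1983: gap = -2.2 × (7.98 - 5.15) = -6.226%, loss ≈ 5786 × 6.226/100 ≈ 360.
Year 1984: gap = -2.2 × (6.8 - 5.15) = -3.63%, loss ≈ 5786 × 3.63/100 ≈ 210.
Year 1985: gap = -2.2 × (8.79 - 5.15) = -8.008%, loss ≈ 5786 × 8.008/100 ≈ 463.
Total lost output = 148 + 360 + 210 + 463 = 1181 billion.

£1,181 billion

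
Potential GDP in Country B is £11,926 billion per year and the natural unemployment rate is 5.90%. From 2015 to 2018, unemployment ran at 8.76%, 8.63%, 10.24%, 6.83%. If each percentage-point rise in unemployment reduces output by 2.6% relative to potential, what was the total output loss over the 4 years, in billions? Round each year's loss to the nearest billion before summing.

£3,368 billion

Year 2015: gap = -2.6 × (8.76 - 5.9) = -7.436%, loss ≈ 11926 × 7.436/100 ≈ 887.
Year 2016: gap = -2.6 × (8.63 - 5.9) = -7.098%, loss ≈ 11926 × 7.098/100 ≈ 847.
Year 2017: gap = -2.6 × (10.24 - 5.9) = -11.284%, loss ≈ 11926 × 11.284/100 ≈ 1346.
Year 2018: gap = -2.6 × (6.83 - 5.9) = -2.418%, loss ≈ 11926 × 2.418/100 ≈ 288.
Total lost output = 887 + 847 + 1346 + 288 = 3368 billion.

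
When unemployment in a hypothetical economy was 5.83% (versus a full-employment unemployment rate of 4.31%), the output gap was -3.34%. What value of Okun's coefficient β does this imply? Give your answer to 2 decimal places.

β ≈ 2.20

Okun's law: output gap = -β × (u - u*).
-3.34 = -β × (5.83 - 4.31) = -β × 1.52, so β = 3.34/1.52 = 2.20.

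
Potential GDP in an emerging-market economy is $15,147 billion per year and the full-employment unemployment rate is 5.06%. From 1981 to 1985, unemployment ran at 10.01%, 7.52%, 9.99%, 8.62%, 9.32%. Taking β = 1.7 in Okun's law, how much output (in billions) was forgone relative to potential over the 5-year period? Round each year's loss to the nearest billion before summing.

$5,191 billion

Year 1981: gap = -1.7 × (10.01 - 5.06) = -8.415%, loss ≈ 15147 × 8.415/100 ≈ 1275.
Year 1982: gap = -1.7 × (7.52 - 5.06) = -4.182%, loss ≈ 15147 × 4.182/100 ≈ 633.
Year 1983: gap = -1.7 × (9.99 - 5.06) = -8.381%, loss ≈ 15147 × 8.381/100 ≈ 1269.
Year 1984: gap = -1.7 × (8.62 - 5.06) = -6.052%, loss ≈ 15147 × 6.052/100 ≈ 917.
Year 1985: gap = -1.7 × (9.32 - 5.06) = -7.242%, loss ≈ 15147 × 7.242/100 ≈ 1097.
Total lost output = 1275 + 633 + 1269 + 917 + 1097 = 5191 billion.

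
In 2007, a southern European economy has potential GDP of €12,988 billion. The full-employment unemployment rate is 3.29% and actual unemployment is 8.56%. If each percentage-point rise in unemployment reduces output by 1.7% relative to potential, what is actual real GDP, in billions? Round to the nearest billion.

€11,824 billion

Unemployment gap = 8.56 - 3.29 = 5.27 points, so the output gap is -1.7 × 5.27 = -8.959%.
Actual GDP = 12988 × (1 - 8.959/100) = 12988 × 0.91041 ≈ 11824 billion.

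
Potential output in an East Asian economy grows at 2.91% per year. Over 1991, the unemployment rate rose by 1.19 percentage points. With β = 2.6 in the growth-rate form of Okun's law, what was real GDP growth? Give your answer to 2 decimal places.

-0.18%

Growth-rate Okun's law: g_Y = g_Y* - β × Δu.
g_Y = 2.91 - 2.6 × (1.19) = 2.91 - 3.094 = -0.184%, i.e. -0.18% to 2 d.p.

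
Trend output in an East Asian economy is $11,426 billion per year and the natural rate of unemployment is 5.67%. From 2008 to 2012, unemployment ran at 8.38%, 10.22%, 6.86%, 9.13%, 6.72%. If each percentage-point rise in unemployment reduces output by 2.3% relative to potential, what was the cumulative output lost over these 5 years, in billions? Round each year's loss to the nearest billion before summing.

$3,406 billion

Year 2008: gap = -2.3 × (8.38 - 5.67) = -6.233%, loss ≈ 11426 × 6.233/100 ≈ 712.
Year 2009: gap = -2.3 × (10.22 - 5.67) = -10.465%, loss ≈ 11426 × 10.465/100 ≈ 1196.
Year 2010: gap = -2.3 × (6.86 - 5.67) = -2.737%, loss ≈ 11426 × 2.737/100 ≈ 313.
Year 2011: gap = -2.3 × (9.13 - 5.67) = -7.958%, loss ≈ 11426 × 7.958/100 ≈ 909.
Year 2012: gap = -2.3 × (6.72 - 5.67) = -2.415%, loss ≈ 11426 × 2.415/100 ≈ 276.
Total lost output = 712 + 1196 + 313 + 909 + 276 = 3406 billion.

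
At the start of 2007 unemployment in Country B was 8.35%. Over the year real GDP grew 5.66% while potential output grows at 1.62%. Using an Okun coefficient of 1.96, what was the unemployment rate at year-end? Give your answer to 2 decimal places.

Growth-rate Okun's law: g_Y = g_Y* - β × Δu, so Δu = (g_Y* - g_Y)/β.
Δu = (1.62 - 5.66)/1.96 = -4.04/1.96 = -2.06 percentage points.
Year-end unemployment = 8.35 - 2.06 = 6.29%.

6.29%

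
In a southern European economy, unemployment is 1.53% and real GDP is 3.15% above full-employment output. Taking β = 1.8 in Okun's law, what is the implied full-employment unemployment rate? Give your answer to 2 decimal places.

3.28%

From Okun's law, u - u* = -(output gap)/β = -(3.15)/1.8 = -1.75 points.
So u* = 1.53 + 1.75 = 3.28%.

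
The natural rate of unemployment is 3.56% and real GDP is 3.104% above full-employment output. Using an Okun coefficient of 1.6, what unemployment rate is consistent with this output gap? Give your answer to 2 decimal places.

From Okun's law, u - u* = -(output gap)/β = -(3.104)/1.6 = -1.94 points.
So u = 3.56 - 1.94 = 1.62%.

1.62%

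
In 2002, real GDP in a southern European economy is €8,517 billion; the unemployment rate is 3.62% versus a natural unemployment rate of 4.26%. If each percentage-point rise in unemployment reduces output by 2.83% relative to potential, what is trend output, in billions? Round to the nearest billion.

€8,365 billion

Unemployment gap = 3.62 - 4.26 = -0.64 points, so output gap = -2.83 × (-0.64) = 1.8112%.
Since Y = Y* × (1 + gap/100), Y* = 8517/1.018112 ≈ 8365 billion.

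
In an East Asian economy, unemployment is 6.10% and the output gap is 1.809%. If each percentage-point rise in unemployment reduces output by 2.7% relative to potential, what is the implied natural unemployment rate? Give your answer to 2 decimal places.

6.77%

From Okun's law, u - u* = -(output gap)/β = -(1.809)/2.7 = -0.67 points.
So u* = 6.1 + 0.67 = 6.77%.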